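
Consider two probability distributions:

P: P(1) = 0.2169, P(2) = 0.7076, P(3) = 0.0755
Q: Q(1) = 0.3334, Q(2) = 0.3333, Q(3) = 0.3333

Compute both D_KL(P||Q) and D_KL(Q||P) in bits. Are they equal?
D_KL(P||Q) = 0.4723 bits, D_KL(Q||P) = 0.5588 bits. No, they are not equal.

D_KL(P||Q) = Σ P(x) log₂(P(x)/Q(x))

Computing term by term:
  P(1)·log₂(P(1)/Q(1)) = 0.2169·log₂(0.2169/0.3334) = -0.13453
  P(2)·log₂(P(2)/Q(2)) = 0.7076·log₂(0.7076/0.3333) = 0.76853
  P(3)·log₂(P(3)/Q(3)) = 0.0755·log₂(0.0755/0.3333) = -0.16174

D_KL(P||Q) = -0.13453 + 0.76853 - 0.16174 = 0.47226 ≈ 0.4723 bits

D_KL(Q||P) = Σ Q(x) log₂(Q(x)/P(x))

Computing term by term:
  Q(1)·log₂(Q(1)/P(1)) = 0.3334·log₂(0.3334/0.2169) = 0.20678
  Q(2)·log₂(Q(2)/P(2)) = 0.3333·log₂(0.3333/0.7076) = -0.36200
  Q(3)·log₂(Q(3)/P(3)) = 0.3333·log₂(0.3333/0.0755) = 0.71402

D_KL(Q||P) = 0.20678 - 0.36200 + 0.71402 = 0.55880 ≈ 0.5588 bits

These are NOT equal (difference: 0.0865 bits). KL divergence is asymmetric: D_KL(P||Q) ≠ D_KL(Q||P) in general.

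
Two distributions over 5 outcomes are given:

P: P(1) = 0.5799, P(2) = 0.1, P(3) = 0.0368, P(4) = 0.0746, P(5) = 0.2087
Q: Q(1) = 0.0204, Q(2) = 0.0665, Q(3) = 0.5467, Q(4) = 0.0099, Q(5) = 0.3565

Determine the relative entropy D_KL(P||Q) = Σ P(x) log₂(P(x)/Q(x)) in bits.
2.7722 bits

D_KL(P||Q) = Σ P(x) log₂(P(x)/Q(x))

Computing term by term:
  P(1)·log₂(P(1)/Q(1)) = 0.5799·log₂(0.5799/0.0204) = 2.80043
  P(2)·log₂(P(2)/Q(2)) = 0.1·log₂(0.1/0.0665) = 0.05886
  P(3)·log₂(P(3)/Q(3)) = 0.0368·log₂(0.0368/0.5467) = -0.14326
  P(4)·log₂(P(4)/Q(4)) = 0.0746·log₂(0.0746/0.0099) = 0.21736
  P(5)·log₂(P(5)/Q(5)) = 0.2087·log₂(0.2087/0.3565) = -0.16121

D_KL(P||Q) = 2.80043 + 0.05886 - 0.14326 + 0.21736 - 0.16121 = 2.77218 ≈ 2.7722 bits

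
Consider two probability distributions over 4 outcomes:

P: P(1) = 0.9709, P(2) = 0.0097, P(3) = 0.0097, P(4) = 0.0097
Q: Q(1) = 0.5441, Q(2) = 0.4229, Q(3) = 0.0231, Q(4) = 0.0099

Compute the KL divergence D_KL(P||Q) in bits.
0.7459 bits

D_KL(P||Q) = Σ P(x) log₂(P(x)/Q(x))

Computing term by term:
  P(1)·log₂(P(1)/Q(1)) = 0.9709·log₂(0.9709/0.5441) = 0.81114
  P(2)·log₂(P(2)/Q(2)) = 0.0097·log₂(0.0097/0.4229) = -0.05283
  P(3)·log₂(P(3)/Q(3)) = 0.0097·log₂(0.0097/0.0231) = -0.01214
  P(4)·log₂(P(4)/Q(4)) = 0.0097·log₂(0.0097/0.0099) = -0.00029

D_KL(P||Q) = 0.81114 - 0.05283 - 0.01214 - 0.00029 = 0.74588 ≈ 0.7459 bits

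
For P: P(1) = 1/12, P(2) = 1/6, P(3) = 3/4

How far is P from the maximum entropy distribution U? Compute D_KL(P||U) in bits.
0.5441 bits

U(i) = 1/3 for all i

D_KL(P||U) = Σ P(x) log₂(P(x) / (1/3))
           = Σ P(x) log₂(P(x)) + log₂(3)
           = log₂(3) - H(P)

H(P) = -Σ P(x) log₂(P(x)):
  -P(1)·log₂(P(1)) = -(1/12)·log₂(1/12) = 0.29875
  -P(2)·log₂(P(2)) = -(1/6)·log₂(1/6) = 0.43083
  -P(3)·log₂(P(3)) = -(3/4)·log₂(3/4) = 0.31128
H(P) = 0.29875 + 0.43083 + 0.31128 = 1.04086 bits

log₂(3) = 1.58496 bits

D_KL(P||U) = 1.58496 - 1.04086 = 0.54410 ≈ 0.5441 bits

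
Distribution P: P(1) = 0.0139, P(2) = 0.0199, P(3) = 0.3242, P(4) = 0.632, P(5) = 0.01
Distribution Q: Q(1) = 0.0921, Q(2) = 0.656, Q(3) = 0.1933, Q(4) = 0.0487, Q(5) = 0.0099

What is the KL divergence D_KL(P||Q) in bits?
2.4408 bits

D_KL(P||Q) = Σ P(x) log₂(P(x)/Q(x))

Computing term by term:
  P(1)·log₂(P(1)/Q(1)) = 0.0139·log₂(0.0139/0.0921) = -0.03792
  P(2)·log₂(P(2)/Q(2)) = 0.0199·log₂(0.0199/0.656) = -0.10035
  P(3)·log₂(P(3)/Q(3)) = 0.3242·log₂(0.3242/0.1933) = 0.24187
  P(4)·log₂(P(4)/Q(4)) = 0.632·log₂(0.632/0.0487) = 2.33709
  P(5)·log₂(P(5)/Q(5)) = 0.01·log₂(0.01/0.0099) = 0.00014

D_KL(P||Q) = -0.03792 - 0.10035 + 0.24187 + 2.33709 + 0.00014 = 2.44083 ≈ 2.4408 bits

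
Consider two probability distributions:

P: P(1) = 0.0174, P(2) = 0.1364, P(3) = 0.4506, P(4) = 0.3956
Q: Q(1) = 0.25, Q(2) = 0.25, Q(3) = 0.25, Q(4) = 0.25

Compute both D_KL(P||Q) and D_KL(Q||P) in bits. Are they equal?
D_KL(P||Q) = 0.4588 bits, D_KL(Q||P) = 0.8017 bits. No, they are not equal.

D_KL(P||Q) = Σ P(x) log₂(P(x)/Q(x))

Computing term by term:
  P(1)·log₂(P(1)/Q(1)) = 0.0174·log₂(0.0174/0.25) = -0.06690
  P(2)·log₂(P(2)/Q(2)) = 0.1364·log₂(0.1364/0.25) = -0.11923
  P(3)·log₂(P(3)/Q(3)) = 0.4506·log₂(0.4506/0.25) = 0.38297
  P(4)·log₂(P(4)/Q(4)) = 0.3956·log₂(0.3956/0.25) = 0.26193

D_KL(P||Q) = -0.06690 - 0.11923 + 0.38297 + 0.26193 = 0.45877 ≈ 0.4588 bits

D_KL(Q||P) = Σ Q(x) log₂(Q(x)/P(x))

Computing term by term:
  Q(1)·log₂(Q(1)/P(1)) = 0.25·log₂(0.25/0.0174) = 0.96119
  Q(2)·log₂(Q(2)/P(2)) = 0.25·log₂(0.25/0.1364) = 0.21852
  Q(3)·log₂(Q(3)/P(3)) = 0.25·log₂(0.25/0.4506) = -0.21248
  Q(4)·log₂(Q(4)/P(4)) = 0.25·log₂(0.25/0.3956) = -0.16553

D_KL(Q||P) = 0.96119 + 0.21852 - 0.21248 - 0.16553 = 0.80170 ≈ 0.8017 bits

These are NOT equal (difference: 0.3429 bits). KL divergence is asymmetric: D_KL(P||Q) ≠ D_KL(Q||P) in general.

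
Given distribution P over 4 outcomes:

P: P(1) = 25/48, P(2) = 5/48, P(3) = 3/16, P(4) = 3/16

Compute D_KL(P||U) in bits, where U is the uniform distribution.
0.2643 bits

U(i) = 1/4 for all i

D_KL(P||U) = Σ P(x) log₂(P(x) / (1/4))
           = Σ P(x) log₂(P(x)) + log₂(4)
           = log₂(4) - H(P)

H(P) = -Σ P(x) log₂(P(x)):
  -P(1)·log₂(P(1)) = -(25/48)·log₂(25/48) = 0.49016
  -P(2)·log₂(P(2)) = -(5/48)·log₂(5/48) = 0.33990
  -P(3)·log₂(P(3)) = -(3/16)·log₂(3/16) = 0.45282
  -P(4)·log₂(P(4)) = -(3/16)·log₂(3/16) = 0.45282
H(P) = 0.49016 + 0.33990 + 0.45282 + 0.45282 = 1.73570 bits

log₂(4) = 2.00000 bits

D_KL(P||U) = 2.00000 - 1.73570 = 0.26430 ≈ 0.2643 bits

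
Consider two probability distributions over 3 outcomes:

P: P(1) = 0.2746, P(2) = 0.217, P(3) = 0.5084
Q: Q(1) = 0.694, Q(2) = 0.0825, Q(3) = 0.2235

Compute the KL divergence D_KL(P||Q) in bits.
0.5383 bits

D_KL(P||Q) = Σ P(x) log₂(P(x)/Q(x))

Computing term by term:
  P(1)·log₂(P(1)/Q(1)) = 0.2746·log₂(0.2746/0.694) = -0.36731
  P(2)·log₂(P(2)/Q(2)) = 0.217·log₂(0.217/0.0825) = 0.30276
  P(3)·log₂(P(3)/Q(3)) = 0.5084·log₂(0.5084/0.2235) = 0.60280

D_KL(P||Q) = -0.36731 + 0.30276 + 0.60280 = 0.53825 ≈ 0.5383 bits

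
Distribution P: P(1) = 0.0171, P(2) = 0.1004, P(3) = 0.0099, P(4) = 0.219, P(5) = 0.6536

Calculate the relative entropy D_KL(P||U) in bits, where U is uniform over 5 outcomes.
0.9419 bits

U(i) = 1/5 for all i

D_KL(P||U) = Σ P(x) log₂(P(x) / (1/5))
           = Σ P(x) log₂(P(x)) + log₂(5)
           = log₂(5) - H(P)

H(P) = -Σ P(x) log₂(P(x)):
  -P(1)·log₂(P(1)) = -(0.0171)·log₂(0.0171) = 0.10037
  -P(2)·log₂(P(2)) = -(0.1004)·log₂(0.1004) = 0.33294
  -P(3)·log₂(P(3)) = -(0.0099)·log₂(0.0099) = 0.06592
  -P(4)·log₂(P(4)) = -(0.219)·log₂(0.219) = 0.47983
  -P(5)·log₂(P(5)) = -(0.6536)·log₂(0.6536) = 0.40100
H(P) = 0.10037 + 0.33294 + 0.06592 + 0.47983 + 0.40100 = 1.38006 bits

log₂(5) = 2.32193 bits

D_KL(P||U) = 2.32193 - 1.38006 = 0.94187 ≈ 0.9419 bits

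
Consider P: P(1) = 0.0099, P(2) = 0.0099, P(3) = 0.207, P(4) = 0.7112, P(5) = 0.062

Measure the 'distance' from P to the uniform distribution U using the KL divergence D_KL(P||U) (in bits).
1.1213 bits

U(i) = 1/5 for all i

D_KL(P||U) = Σ P(x) log₂(P(x) / (1/5))
           = Σ P(x) log₂(P(x)) + log₂(5)
           = log₂(5) - H(P)

H(P) = -Σ P(x) log₂(P(x)):
  -P(1)·log₂(P(1)) = -(0.0099)·log₂(0.0099) = 0.06592
  -P(2)·log₂(P(2)) = -(0.0099)·log₂(0.0099) = 0.06592
  -P(3)·log₂(P(3)) = -(0.207)·log₂(0.207) = 0.47037
  -P(4)·log₂(P(4)) = -(0.7112)·log₂(0.7112) = 0.34968
  -P(5)·log₂(P(5)) = -(0.062)·log₂(0.062) = 0.24872
H(P) = 0.06592 + 0.06592 + 0.47037 + 0.34968 + 0.24872 = 1.20061 bits

log₂(5) = 2.32193 bits

D_KL(P||U) = 2.32193 - 1.20061 = 1.12132 ≈ 1.1213 bits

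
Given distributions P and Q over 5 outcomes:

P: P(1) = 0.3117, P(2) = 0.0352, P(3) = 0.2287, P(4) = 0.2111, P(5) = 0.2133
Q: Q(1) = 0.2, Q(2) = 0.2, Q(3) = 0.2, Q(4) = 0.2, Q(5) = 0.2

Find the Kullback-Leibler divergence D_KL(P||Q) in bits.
0.1918 bits

D_KL(P||Q) = Σ P(x) log₂(P(x)/Q(x))

Computing term by term:
  P(1)·log₂(P(1)/Q(1)) = 0.3117·log₂(0.3117/0.2) = 0.19954
  P(2)·log₂(P(2)/Q(2)) = 0.0352·log₂(0.0352/0.2) = -0.08822
  P(3)·log₂(P(3)/Q(3)) = 0.2287·log₂(0.2287/0.2) = 0.04424
  P(4)·log₂(P(4)/Q(4)) = 0.2111·log₂(0.2111/0.2) = 0.01645
  P(5)·log₂(P(5)/Q(5)) = 0.2133·log₂(0.2133/0.2) = 0.01981

D_KL(P||Q) = 0.19954 - 0.08822 + 0.04424 + 0.01645 + 0.01981 = 0.19182 ≈ 0.1918 bits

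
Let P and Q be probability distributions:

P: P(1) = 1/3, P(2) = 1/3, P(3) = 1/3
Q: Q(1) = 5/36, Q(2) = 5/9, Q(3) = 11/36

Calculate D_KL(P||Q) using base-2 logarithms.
0.2172 bits

D_KL(P||Q) = Σ P(x) log₂(P(x)/Q(x))

Computing term by term:
  P(1)·log₂(P(1)/Q(1)) = (1/3)·log₂((1/3)/(5/36)) = 0.42101
  P(2)·log₂(P(2)/Q(2)) = (1/3)·log₂((1/3)/(5/9)) = -0.24566
  P(3)·log₂(P(3)/Q(3)) = (1/3)·log₂((1/3)/(11/36)) = 0.04184

D_KL(P||Q) = 0.42101 - 0.24566 + 0.04184 = 0.21719 ≈ 0.2172 bits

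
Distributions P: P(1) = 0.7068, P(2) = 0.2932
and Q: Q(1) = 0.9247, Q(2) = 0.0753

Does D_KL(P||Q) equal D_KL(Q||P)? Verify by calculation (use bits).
D_KL(P||Q) = 0.3010 bits, D_KL(Q||P) = 0.2108 bits. No — D_KL(P||Q) ≠ D_KL(Q||P) for this pair.

D_KL(P||Q) = Σ P(x) log₂(P(x)/Q(x))

Computing term by term:
  P(1)·log₂(P(1)/Q(1)) = 0.7068·log₂(0.7068/0.9247) = -0.27401
  P(2)·log₂(P(2)/Q(2)) = 0.2932·log₂(0.2932/0.0753) = 0.57501

D_KL(P||Q) = -0.27401 + 0.57501 = 0.30100 ≈ 0.3010 bits

D_KL(Q||P) = Σ Q(x) log₂(Q(x)/P(x))

Computing term by term:
  Q(1)·log₂(Q(1)/P(1)) = 0.9247·log₂(0.9247/0.7068) = 0.35849
  Q(2)·log₂(Q(2)/P(2)) = 0.0753·log₂(0.0753/0.2932) = -0.14768

D_KL(Q||P) = 0.35849 - 0.14768 = 0.21081 ≈ 0.2108 bits

These are NOT equal (difference: 0.0902 bits). KL divergence is asymmetric: D_KL(P||Q) ≠ D_KL(Q||P) in general.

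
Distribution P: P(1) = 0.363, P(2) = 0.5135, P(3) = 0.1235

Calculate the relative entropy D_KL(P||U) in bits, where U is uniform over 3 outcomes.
0.1879 bits

U(i) = 1/3 for all i

D_KL(P||U) = Σ P(x) log₂(P(x) / (1/3))
           = Σ P(x) log₂(P(x)) + log₂(3)
           = log₂(3) - H(P)

H(P) = -Σ P(x) log₂(P(x)):
  -P(1)·log₂(P(1)) = -(0.363)·log₂(0.363) = 0.53069
  -P(2)·log₂(P(2)) = -(0.5135)·log₂(0.5135) = 0.49376
  -P(3)·log₂(P(3)) = -(0.1235)·log₂(0.1235) = 0.37265
H(P) = 0.53069 + 0.49376 + 0.37265 = 1.39710 bits

log₂(3) = 1.58496 bits

D_KL(P||U) = 1.58496 - 1.39710 = 0.18786 ≈ 0.1879 bits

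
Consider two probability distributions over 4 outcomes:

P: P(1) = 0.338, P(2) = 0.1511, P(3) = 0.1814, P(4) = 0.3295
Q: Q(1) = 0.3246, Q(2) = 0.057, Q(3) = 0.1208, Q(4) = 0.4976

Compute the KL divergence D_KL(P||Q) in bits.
0.1427 bits

D_KL(P||Q) = Σ P(x) log₂(P(x)/Q(x))

Computing term by term:
  P(1)·log₂(P(1)/Q(1)) = 0.338·log₂(0.338/0.3246) = 0.01973
  P(2)·log₂(P(2)/Q(2)) = 0.1511·log₂(0.1511/0.057) = 0.21252
  P(3)·log₂(P(3)/Q(3)) = 0.1814·log₂(0.1814/0.1208) = 0.10640
  P(4)·log₂(P(4)/Q(4)) = 0.3295·log₂(0.3295/0.4976) = -0.19596

D_KL(P||Q) = 0.01973 + 0.21252 + 0.10640 - 0.19596 = 0.14269 ≈ 0.1427 bits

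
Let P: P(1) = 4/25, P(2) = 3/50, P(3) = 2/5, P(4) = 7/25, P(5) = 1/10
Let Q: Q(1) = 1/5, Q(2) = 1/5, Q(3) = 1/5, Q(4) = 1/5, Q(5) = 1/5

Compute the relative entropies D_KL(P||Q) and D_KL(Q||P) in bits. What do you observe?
D_KL(P||Q) = 0.2802 bits, D_KL(Q||P) = 0.3147 bits. The two directions give different values (D_KL(Q||P) exceeds D_KL(P||Q) by 0.0345 bits): KL divergence is asymmetric.

D_KL(P||Q) = Σ P(x) log₂(P(x)/Q(x))

Computing term by term:
  P(1)·log₂(P(1)/Q(1)) = (4/25)·log₂((4/25)/(1/5)) = -0.05151
  P(2)·log₂(P(2)/Q(2)) = (3/50)·log₂((3/50)/(1/5)) = -0.10422
  P(3)·log₂(P(3)/Q(3)) = (2/5)·log₂((2/5)/(1/5)) = 0.40000
  P(4)·log₂(P(4)/Q(4)) = (7/25)·log₂((7/25)/(1/5)) = 0.13592
  P(5)·log₂(P(5)/Q(5)) = (1/10)·log₂((1/10)/(1/5)) = -0.10000

D_KL(P||Q) = -0.05151 - 0.10422 + 0.40000 + 0.13592 - 0.10000 = 0.28019 ≈ 0.2802 bits

D_KL(Q||P) = Σ Q(x) log₂(Q(x)/P(x))

Computing term by term:
  Q(1)·log₂(Q(1)/P(1)) = (1/5)·log₂((1/5)/(4/25)) = 0.06439
  Q(2)·log₂(Q(2)/P(2)) = (1/5)·log₂((1/5)/(3/50)) = 0.34739
  Q(3)·log₂(Q(3)/P(3)) = (1/5)·log₂((1/5)/(2/5)) = -0.20000
  Q(4)·log₂(Q(4)/P(4)) = (1/5)·log₂((1/5)/(7/25)) = -0.09709
  Q(5)·log₂(Q(5)/P(5)) = (1/5)·log₂((1/5)/(1/10)) = 0.20000

D_KL(Q||P) = 0.06439 + 0.34739 - 0.20000 - 0.09709 + 0.20000 = 0.31469 ≈ 0.3147 bits

These are NOT equal (difference: 0.0345 bits). KL divergence is asymmetric: D_KL(P||Q) ≠ D_KL(Q||P) in general.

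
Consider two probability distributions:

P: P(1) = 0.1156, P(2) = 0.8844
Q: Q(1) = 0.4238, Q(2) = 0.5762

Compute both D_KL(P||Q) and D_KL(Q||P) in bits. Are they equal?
D_KL(P||Q) = 0.3300 bits, D_KL(Q||P) = 0.4381 bits. No, they are not equal.

D_KL(P||Q) = Σ P(x) log₂(P(x)/Q(x))

Computing term by term:
  P(1)·log₂(P(1)/Q(1)) = 0.1156·log₂(0.1156/0.4238) = -0.21666
  P(2)·log₂(P(2)/Q(2)) = 0.8844·log₂(0.8844/0.5762) = 0.54667

D_KL(P||Q) = -0.21666 + 0.54667 = 0.33001 ≈ 0.3300 bits

D_KL(Q||P) = Σ Q(x) log₂(Q(x)/P(x))

Computing term by term:
  Q(1)·log₂(Q(1)/P(1)) = 0.4238·log₂(0.4238/0.1156) = 0.79430
  Q(2)·log₂(Q(2)/P(2)) = 0.5762·log₂(0.5762/0.8844) = -0.35617

D_KL(Q||P) = 0.79430 - 0.35617 = 0.43813 ≈ 0.4381 bits

These are NOT equal (difference: 0.1081 bits). KL divergence is asymmetric: D_KL(P||Q) ≠ D_KL(Q||P) in general.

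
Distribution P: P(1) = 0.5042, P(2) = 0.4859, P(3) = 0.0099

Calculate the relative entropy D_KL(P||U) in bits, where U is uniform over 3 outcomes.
0.5150 bits

U(i) = 1/3 for all i

D_KL(P||U) = Σ P(x) log₂(P(x) / (1/3))
           = Σ P(x) log₂(P(x)) + log₂(3)
           = log₂(3) - H(P)

H(P) = -Σ P(x) log₂(P(x)):
  -P(1)·log₂(P(1)) = -(0.5042)·log₂(0.5042) = 0.49812
  -P(2)·log₂(P(2)) = -(0.4859)·log₂(0.4859) = 0.50595
  -P(3)·log₂(P(3)) = -(0.0099)·log₂(0.0099) = 0.06592
H(P) = 0.49812 + 0.50595 + 0.06592 = 1.06999 bits

log₂(3) = 1.58496 bits

D_KL(P||U) = 1.58496 - 1.06999 = 0.51497 ≈ 0.5150 bits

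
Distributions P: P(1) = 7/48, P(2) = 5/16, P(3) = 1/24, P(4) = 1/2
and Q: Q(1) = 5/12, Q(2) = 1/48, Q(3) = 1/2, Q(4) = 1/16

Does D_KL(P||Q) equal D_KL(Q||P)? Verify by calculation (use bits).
D_KL(P||Q) = 2.3507 bits, D_KL(Q||P) = 2.1547 bits. No — D_KL(P||Q) ≠ D_KL(Q||P) for this pair.

D_KL(P||Q) = Σ P(x) log₂(P(x)/Q(x))

Computing term by term:
  P(1)·log₂(P(1)/Q(1)) = (7/48)·log₂((7/48)/(5/12)) = -0.22088
  P(2)·log₂(P(2)/Q(2)) = (5/16)·log₂((5/16)/(1/48)) = 1.22090
  P(3)·log₂(P(3)/Q(3)) = (1/24)·log₂((1/24)/(1/2)) = -0.14937
  P(4)·log₂(P(4)/Q(4)) = (1/2)·log₂((1/2)/(1/16)) = 1.50000

D_KL(P||Q) = -0.22088 + 1.22090 - 0.14937 + 1.50000 = 2.35065 ≈ 2.3507 bits

D_KL(Q||P) = Σ Q(x) log₂(Q(x)/P(x))

Computing term by term:
  Q(1)·log₂(Q(1)/P(1)) = (5/12)·log₂((5/12)/(7/48)) = 0.63107
  Q(2)·log₂(Q(2)/P(2)) = (1/48)·log₂((1/48)/(5/16)) = -0.08139
  Q(3)·log₂(Q(3)/P(3)) = (1/2)·log₂((1/2)/(1/24)) = 1.79248
  Q(4)·log₂(Q(4)/P(4)) = (1/16)·log₂((1/16)/(1/2)) = -0.18750

D_KL(Q||P) = 0.63107 - 0.08139 + 1.79248 - 0.18750 = 2.15466 ≈ 2.1547 bits

These are NOT equal (difference: 0.1960 bits). KL divergence is asymmetric: D_KL(P||Q) ≠ D_KL(Q||P) in general.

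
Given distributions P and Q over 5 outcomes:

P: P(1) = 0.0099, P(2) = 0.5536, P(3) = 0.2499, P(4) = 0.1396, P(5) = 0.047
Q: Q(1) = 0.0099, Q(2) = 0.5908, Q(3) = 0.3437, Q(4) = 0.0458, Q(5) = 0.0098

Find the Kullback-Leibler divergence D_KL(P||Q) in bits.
0.1639 bits

D_KL(P||Q) = Σ P(x) log₂(P(x)/Q(x))

Computing term by term:
  P(1)·log₂(P(1)/Q(1)) = 0.0099·log₂(0.0099/0.0099) = 0.00000
  P(2)·log₂(P(2)/Q(2)) = 0.5536·log₂(0.5536/0.5908) = -0.05194
  P(3)·log₂(P(3)/Q(3)) = 0.2499·log₂(0.2499/0.3437) = -0.11490
  P(4)·log₂(P(4)/Q(4)) = 0.1396·log₂(0.1396/0.0458) = 0.22446
  P(5)·log₂(P(5)/Q(5)) = 0.047·log₂(0.047/0.0098) = 0.10630

D_KL(P||Q) = 0.00000 - 0.05194 - 0.11490 + 0.22446 + 0.10630 = 0.16392 ≈ 0.1639 bits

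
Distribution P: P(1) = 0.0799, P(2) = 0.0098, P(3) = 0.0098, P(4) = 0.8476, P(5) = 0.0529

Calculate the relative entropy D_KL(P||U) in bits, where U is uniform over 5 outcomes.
1.4733 bits

U(i) = 1/5 for all i

D_KL(P||U) = Σ P(x) log₂(P(x) / (1/5))
           = Σ P(x) log₂(P(x)) + log₂(5)
           = log₂(5) - H(P)

H(P) = -Σ P(x) log₂(P(x)):
  -P(1)·log₂(P(1)) = -(0.0799)·log₂(0.0799) = 0.29129
  -P(2)·log₂(P(2)) = -(0.0098)·log₂(0.0098) = 0.06540
  -P(3)·log₂(P(3)) = -(0.0098)·log₂(0.0098) = 0.06540
  -P(4)·log₂(P(4)) = -(0.8476)·log₂(0.8476) = 0.20219
  -P(5)·log₂(P(5)) = -(0.0529)·log₂(0.0529) = 0.22433
H(P) = 0.29129 + 0.06540 + 0.06540 + 0.20219 + 0.22433 = 0.84861 bits

log₂(5) = 2.32193 bits

D_KL(P||U) = 2.32193 - 0.84861 = 1.47332 ≈ 1.4733 bits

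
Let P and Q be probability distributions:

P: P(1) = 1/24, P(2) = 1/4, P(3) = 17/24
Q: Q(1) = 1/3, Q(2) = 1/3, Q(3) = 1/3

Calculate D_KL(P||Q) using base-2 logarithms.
0.5415 bits

D_KL(P||Q) = Σ P(x) log₂(P(x)/Q(x))

Computing term by term:
  P(1)·log₂(P(1)/Q(1)) = (1/24)·log₂((1/24)/(1/3)) = -0.12500
  P(2)·log₂(P(2)/Q(2)) = (1/4)·log₂((1/4)/(1/3)) = -0.10376
  P(3)·log₂(P(3)/Q(3)) = (17/24)·log₂((17/24)/(1/3)) = 0.77029

D_KL(P||Q) = -0.12500 - 0.10376 + 0.77029 = 0.54153 ≈ 0.5415 bits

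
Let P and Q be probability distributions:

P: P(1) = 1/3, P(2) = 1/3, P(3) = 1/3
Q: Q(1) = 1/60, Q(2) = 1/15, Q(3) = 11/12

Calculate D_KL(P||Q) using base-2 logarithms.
1.7281 bits

D_KL(P||Q) = Σ P(x) log₂(P(x)/Q(x))

Computing term by term:
  P(1)·log₂(P(1)/Q(1)) = (1/3)·log₂((1/3)/(1/60)) = 1.44064
  P(2)·log₂(P(2)/Q(2)) = (1/3)·log₂((1/3)/(1/15)) = 0.77398
  P(3)·log₂(P(3)/Q(3)) = (1/3)·log₂((1/3)/(11/12)) = -0.48648

D_KL(P||Q) = 1.44064 + 0.77398 - 0.48648 = 1.72814 ≈ 1.7281 bits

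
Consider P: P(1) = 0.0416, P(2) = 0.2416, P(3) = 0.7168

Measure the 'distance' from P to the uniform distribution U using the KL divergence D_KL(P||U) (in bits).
0.5547 bits

U(i) = 1/3 for all i

D_KL(P||U) = Σ P(x) log₂(P(x) / (1/3))
           = Σ P(x) log₂(P(x)) + log₂(3)
           = log₂(3) - H(P)

H(P) = -Σ P(x) log₂(P(x)):
  -P(1)·log₂(P(1)) = -(0.0416)·log₂(0.0416) = 0.19083
  -P(2)·log₂(P(2)) = -(0.2416)·log₂(0.2416) = 0.49511
  -P(3)·log₂(P(3)) = -(0.7168)·log₂(0.7168) = 0.34432
H(P) = 0.19083 + 0.49511 + 0.34432 = 1.03026 bits

log₂(3) = 1.58496 bits

D_KL(P||U) = 1.58496 - 1.03026 = 0.55470 ≈ 0.5547 bits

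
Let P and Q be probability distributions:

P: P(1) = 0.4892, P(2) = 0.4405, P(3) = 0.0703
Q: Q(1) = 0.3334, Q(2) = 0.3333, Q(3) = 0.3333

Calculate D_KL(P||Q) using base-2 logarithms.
0.2900 bits

D_KL(P||Q) = Σ P(x) log₂(P(x)/Q(x))

Computing term by term:
  P(1)·log₂(P(1)/Q(1)) = 0.4892·log₂(0.4892/0.3334) = 0.27061
  P(2)·log₂(P(2)/Q(2)) = 0.4405·log₂(0.4405/0.3333) = 0.17722
  P(3)·log₂(P(3)/Q(3)) = 0.0703·log₂(0.0703/0.3333) = -0.15784

D_KL(P||Q) = 0.27061 + 0.17722 - 0.15784 = 0.28999 ≈ 0.2900 bits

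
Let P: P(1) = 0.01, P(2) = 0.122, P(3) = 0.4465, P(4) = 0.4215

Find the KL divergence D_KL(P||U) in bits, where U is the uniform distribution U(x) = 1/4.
0.5185 bits

U(i) = 1/4 for all i

D_KL(P||U) = Σ P(x) log₂(P(x) / (1/4))
           = Σ P(x) log₂(P(x)) + log₂(4)
           = log₂(4) - H(P)

H(P) = -Σ P(x) log₂(P(x)):
  -P(1)·log₂(P(1)) = -(0.01)·log₂(0.01) = 0.06644
  -P(2)·log₂(P(2)) = -(0.122)·log₂(0.122) = 0.37028
  -P(3)·log₂(P(3)) = -(0.4465)·log₂(0.4465) = 0.51940
  -P(4)·log₂(P(4)) = -(0.4215)·log₂(0.4215) = 0.52536
H(P) = 0.06644 + 0.37028 + 0.51940 + 0.52536 = 1.48148 bits

log₂(4) = 2.00000 bits

D_KL(P||U) = 2.00000 - 1.48148 = 0.51852 ≈ 0.5185 bits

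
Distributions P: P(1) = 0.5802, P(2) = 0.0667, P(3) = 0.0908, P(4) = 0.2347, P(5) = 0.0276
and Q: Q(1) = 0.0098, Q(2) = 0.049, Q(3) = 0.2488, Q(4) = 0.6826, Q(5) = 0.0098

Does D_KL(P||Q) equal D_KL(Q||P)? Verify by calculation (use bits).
D_KL(P||Q) = 2.9934 bits, D_KL(Q||P) = 1.3190 bits. No — D_KL(P||Q) ≠ D_KL(Q||P) for this pair.

D_KL(P||Q) = Σ P(x) log₂(P(x)/Q(x))

Computing term by term:
  P(1)·log₂(P(1)/Q(1)) = 0.5802·log₂(0.5802/0.0098) = 3.41600
  P(2)·log₂(P(2)/Q(2)) = 0.0667·log₂(0.0667/0.049) = 0.02968
  P(3)·log₂(P(3)/Q(3)) = 0.0908·log₂(0.0908/0.2488) = -0.13204
  P(4)·log₂(P(4)/Q(4)) = 0.2347·log₂(0.2347/0.6826) = -0.36149
  P(5)·log₂(P(5)/Q(5)) = 0.0276·log₂(0.0276/0.0098) = 0.04123

D_KL(P||Q) = 3.41600 + 0.02968 - 0.13204 - 0.36149 + 0.04123 = 2.99338 ≈ 2.9934 bits

D_KL(Q||P) = Σ Q(x) log₂(Q(x)/P(x))

Computing term by term:
  Q(1)·log₂(Q(1)/P(1)) = 0.0098·log₂(0.0098/0.5802) = -0.05770
  Q(2)·log₂(Q(2)/P(2)) = 0.049·log₂(0.049/0.0667) = -0.02180
  Q(3)·log₂(Q(3)/P(3)) = 0.2488·log₂(0.2488/0.0908) = 0.36181
  Q(4)·log₂(Q(4)/P(4)) = 0.6826·log₂(0.6826/0.2347) = 1.05136
  Q(5)·log₂(Q(5)/P(5)) = 0.0098·log₂(0.0098/0.0276) = -0.01464

D_KL(Q||P) = -0.05770 - 0.02180 + 0.36181 + 1.05136 - 0.01464 = 1.31903 ≈ 1.3190 bits

These are NOT equal (difference: 1.6744 bits). KL divergence is asymmetric: D_KL(P||Q) ≠ D_KL(Q||P) in general.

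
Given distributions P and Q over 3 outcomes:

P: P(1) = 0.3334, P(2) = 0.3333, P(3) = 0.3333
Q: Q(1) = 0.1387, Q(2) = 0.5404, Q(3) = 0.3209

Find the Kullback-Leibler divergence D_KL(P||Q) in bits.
0.2077 bits

D_KL(P||Q) = Σ P(x) log₂(P(x)/Q(x))

Computing term by term:
  P(1)·log₂(P(1)/Q(1)) = 0.3334·log₂(0.3334/0.1387) = 0.42185
  P(2)·log₂(P(2)/Q(2)) = 0.3333·log₂(0.3333/0.5404) = -0.23238
  P(3)·log₂(P(3)/Q(3)) = 0.3333·log₂(0.3333/0.3209) = 0.01823

D_KL(P||Q) = 0.42185 - 0.23238 + 0.01823 = 0.20770 ≈ 0.2077 bits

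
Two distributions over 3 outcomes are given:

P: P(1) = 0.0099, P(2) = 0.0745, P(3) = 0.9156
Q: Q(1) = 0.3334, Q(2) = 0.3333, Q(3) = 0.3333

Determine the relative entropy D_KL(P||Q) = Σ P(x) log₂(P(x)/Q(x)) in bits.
1.1236 bits

D_KL(P||Q) = Σ P(x) log₂(P(x)/Q(x))

Computing term by term:
  P(1)·log₂(P(1)/Q(1)) = 0.0099·log₂(0.0099/0.3334) = -0.05023
  P(2)·log₂(P(2)/Q(2)) = 0.0745·log₂(0.0745/0.3333) = -0.16103
  P(3)·log₂(P(3)/Q(3)) = 0.9156·log₂(0.9156/0.3333) = 1.33485

D_KL(P||Q) = -0.05023 - 0.16103 + 1.33485 = 1.12359 ≈ 1.1236 bits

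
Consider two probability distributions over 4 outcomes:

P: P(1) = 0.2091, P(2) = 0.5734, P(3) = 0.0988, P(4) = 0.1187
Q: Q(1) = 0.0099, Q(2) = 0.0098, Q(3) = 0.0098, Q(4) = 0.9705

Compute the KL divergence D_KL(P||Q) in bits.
4.2559 bits

D_KL(P||Q) = Σ P(x) log₂(P(x)/Q(x))

Computing term by term:
  P(1)·log₂(P(1)/Q(1)) = 0.2091·log₂(0.2091/0.0099) = 0.92017
  P(2)·log₂(P(2)/Q(2)) = 0.5734·log₂(0.5734/0.0098) = 3.36621
  P(3)·log₂(P(3)/Q(3)) = 0.0988·log₂(0.0988/0.0098) = 0.32937
  P(4)·log₂(P(4)/Q(4)) = 0.1187·log₂(0.1187/0.9705) = -0.35983

D_KL(P||Q) = 0.92017 + 3.36621 + 0.32937 - 0.35983 = 4.25592 ≈ 4.2559 bits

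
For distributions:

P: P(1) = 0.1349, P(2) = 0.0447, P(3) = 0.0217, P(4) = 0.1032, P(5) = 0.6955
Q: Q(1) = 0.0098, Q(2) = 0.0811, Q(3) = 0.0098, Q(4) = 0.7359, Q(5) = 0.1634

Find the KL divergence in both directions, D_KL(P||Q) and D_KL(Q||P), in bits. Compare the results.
D_KL(P||Q) = 1.6577 bits, D_KL(Q||P) = 1.7655 bits. D_KL(Q||P) is larger than D_KL(P||Q) by 0.1078 bits; the two directions differ.

D_KL(P||Q) = Σ P(x) log₂(P(x)/Q(x))

Computing term by term:
  P(1)·log₂(P(1)/Q(1)) = 0.1349·log₂(0.1349/0.0098) = 0.51032
  P(2)·log₂(P(2)/Q(2)) = 0.0447·log₂(0.0447/0.0811) = -0.03842
  P(3)·log₂(P(3)/Q(3)) = 0.0217·log₂(0.0217/0.0098) = 0.02489
  P(4)·log₂(P(4)/Q(4)) = 0.1032·log₂(0.1032/0.7359) = -0.29248
  P(5)·log₂(P(5)/Q(5)) = 0.6955·log₂(0.6955/0.1634) = 1.45335

D_KL(P||Q) = 0.51032 - 0.03842 + 0.02489 - 0.29248 + 1.45335 = 1.65766 ≈ 1.6577 bits

D_KL(Q||P) = Σ Q(x) log₂(Q(x)/P(x))

Computing term by term:
  Q(1)·log₂(Q(1)/P(1)) = 0.0098·log₂(0.0098/0.1349) = -0.03707
  Q(2)·log₂(Q(2)/P(2)) = 0.0811·log₂(0.0811/0.0447) = 0.06970
  Q(3)·log₂(Q(3)/P(3)) = 0.0098·log₂(0.0098/0.0217) = -0.01124
  Q(4)·log₂(Q(4)/P(4)) = 0.7359·log₂(0.7359/0.1032) = 2.08559
  Q(5)·log₂(Q(5)/P(5)) = 0.1634·log₂(0.1634/0.6955) = -0.34145

D_KL(Q||P) = -0.03707 + 0.06970 - 0.01124 + 2.08559 - 0.34145 = 1.76553 ≈ 1.7655 bits

These are NOT equal (difference: 0.1078 bits). KL divergence is asymmetric: D_KL(P||Q) ≠ D_KL(Q||P) in general.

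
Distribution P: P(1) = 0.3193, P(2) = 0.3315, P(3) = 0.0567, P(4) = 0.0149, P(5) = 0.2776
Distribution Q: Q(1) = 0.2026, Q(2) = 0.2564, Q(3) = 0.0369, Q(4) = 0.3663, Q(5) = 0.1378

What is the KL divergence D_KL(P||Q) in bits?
0.5792 bits

D_KL(P||Q) = Σ P(x) log₂(P(x)/Q(x))

Computing term by term:
  P(1)·log₂(P(1)/Q(1)) = 0.3193·log₂(0.3193/0.2026) = 0.20955
  P(2)·log₂(P(2)/Q(2)) = 0.3315·log₂(0.3315/0.2564) = 0.12286
  P(3)·log₂(P(3)/Q(3)) = 0.0567·log₂(0.0567/0.0369) = 0.03514
  P(4)·log₂(P(4)/Q(4)) = 0.0149·log₂(0.0149/0.3663) = -0.06883
  P(5)·log₂(P(5)/Q(5)) = 0.2776·log₂(0.2776/0.1378) = 0.28050

D_KL(P||Q) = 0.20955 + 0.12286 + 0.03514 - 0.06883 + 0.28050 = 0.57922 ≈ 0.5792 bits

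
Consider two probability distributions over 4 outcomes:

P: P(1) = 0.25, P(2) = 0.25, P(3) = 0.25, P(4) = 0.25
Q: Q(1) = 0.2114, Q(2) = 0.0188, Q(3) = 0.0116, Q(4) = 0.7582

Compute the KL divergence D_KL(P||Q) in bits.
1.7010 bits

D_KL(P||Q) = Σ P(x) log₂(P(x)/Q(x))

Computing term by term:
  P(1)·log₂(P(1)/Q(1)) = 0.25·log₂(0.25/0.2114) = 0.06049
  P(2)·log₂(P(2)/Q(2)) = 0.25·log₂(0.25/0.0188) = 0.93328
  P(3)·log₂(P(3)/Q(3)) = 0.25·log₂(0.25/0.0116) = 1.10743
  P(4)·log₂(P(4)/Q(4)) = 0.25·log₂(0.25/0.7582) = -0.40016

D_KL(P||Q) = 0.06049 + 0.93328 + 1.10743 - 0.40016 = 1.70104 ≈ 1.7010 bits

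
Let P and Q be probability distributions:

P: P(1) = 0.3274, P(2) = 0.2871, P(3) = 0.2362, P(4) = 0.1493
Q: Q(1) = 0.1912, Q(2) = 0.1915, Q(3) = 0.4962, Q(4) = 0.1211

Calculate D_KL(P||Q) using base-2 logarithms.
0.2139 bits

D_KL(P||Q) = Σ P(x) log₂(P(x)/Q(x))

Computing term by term:
  P(1)·log₂(P(1)/Q(1)) = 0.3274·log₂(0.3274/0.1912) = 0.25405
  P(2)·log₂(P(2)/Q(2)) = 0.2871·log₂(0.2871/0.1915) = 0.16773
  P(3)·log₂(P(3)/Q(3)) = 0.2362·log₂(0.2362/0.4962) = -0.25295
  P(4)·log₂(P(4)/Q(4)) = 0.1493·log₂(0.1493/0.1211) = 0.04509

D_KL(P||Q) = 0.25405 + 0.16773 - 0.25295 + 0.04509 = 0.21392 ≈ 0.2139 bits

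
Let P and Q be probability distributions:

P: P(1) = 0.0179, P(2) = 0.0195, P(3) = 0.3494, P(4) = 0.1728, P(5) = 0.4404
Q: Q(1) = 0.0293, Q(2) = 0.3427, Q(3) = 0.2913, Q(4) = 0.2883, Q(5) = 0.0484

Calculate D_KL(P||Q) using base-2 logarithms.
1.2737 bits

D_KL(P||Q) = Σ P(x) log₂(P(x)/Q(x))

Computing term by term:
  P(1)·log₂(P(1)/Q(1)) = 0.0179·log₂(0.0179/0.0293) = -0.01273
  P(2)·log₂(P(2)/Q(2)) = 0.0195·log₂(0.0195/0.3427) = -0.08064
  P(3)·log₂(P(3)/Q(3)) = 0.3494·log₂(0.3494/0.2913) = 0.09167
  P(4)·log₂(P(4)/Q(4)) = 0.1728·log₂(0.1728/0.2883) = -0.12761
  P(5)·log₂(P(5)/Q(5)) = 0.4404·log₂(0.4404/0.0484) = 1.40300

D_KL(P||Q) = -0.01273 - 0.08064 + 0.09167 - 0.12761 + 1.40300 = 1.27369 ≈ 1.2737 bits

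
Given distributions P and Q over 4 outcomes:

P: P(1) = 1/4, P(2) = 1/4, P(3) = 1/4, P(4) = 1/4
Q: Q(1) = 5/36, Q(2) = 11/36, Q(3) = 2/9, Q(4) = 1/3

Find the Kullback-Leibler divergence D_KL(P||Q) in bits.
0.0783 bits

D_KL(P||Q) = Σ P(x) log₂(P(x)/Q(x))

Computing term by term:
  P(1)·log₂(P(1)/Q(1)) = (1/4)·log₂((1/4)/(5/36)) = 0.21200
  P(2)·log₂(P(2)/Q(2)) = (1/4)·log₂((1/4)/(11/36)) = -0.07238
  P(3)·log₂(P(3)/Q(3)) = (1/4)·log₂((1/4)/(2/9)) = 0.04248
  P(4)·log₂(P(4)/Q(4)) = (1/4)·log₂((1/4)/(1/3)) = -0.10376

D_KL(P||Q) = 0.21200 - 0.07238 + 0.04248 - 0.10376 = 0.07834 ≈ 0.0783 bits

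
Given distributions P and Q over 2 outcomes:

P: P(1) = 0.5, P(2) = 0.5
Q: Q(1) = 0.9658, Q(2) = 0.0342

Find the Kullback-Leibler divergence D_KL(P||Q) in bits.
1.4600 bits

D_KL(P||Q) = Σ P(x) log₂(P(x)/Q(x))

Computing term by term:
  P(1)·log₂(P(1)/Q(1)) = 0.5·log₂(0.5/0.9658) = -0.47490
  P(2)·log₂(P(2)/Q(2)) = 0.5·log₂(0.5/0.0342) = 1.93493

D_KL(P||Q) = -0.47490 + 1.93493 = 1.46003 ≈ 1.4600 bits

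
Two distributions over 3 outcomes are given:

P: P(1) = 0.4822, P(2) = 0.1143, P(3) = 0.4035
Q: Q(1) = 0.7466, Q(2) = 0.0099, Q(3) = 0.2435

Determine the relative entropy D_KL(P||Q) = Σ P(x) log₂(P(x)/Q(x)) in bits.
0.3933 bits

D_KL(P||Q) = Σ P(x) log₂(P(x)/Q(x))

Computing term by term:
  P(1)·log₂(P(1)/Q(1)) = 0.4822·log₂(0.4822/0.7466) = -0.30413
  P(2)·log₂(P(2)/Q(2)) = 0.1143·log₂(0.1143/0.0099) = 0.40339
  P(3)·log₂(P(3)/Q(3)) = 0.4035·log₂(0.4035/0.2435) = 0.29401

D_KL(P||Q) = -0.30413 + 0.40339 + 0.29401 = 0.39327 ≈ 0.3933 bits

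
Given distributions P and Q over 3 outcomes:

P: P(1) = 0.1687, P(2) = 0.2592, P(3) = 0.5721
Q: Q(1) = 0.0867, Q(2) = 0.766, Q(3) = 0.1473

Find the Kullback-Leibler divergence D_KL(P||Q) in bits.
0.8767 bits

D_KL(P||Q) = Σ P(x) log₂(P(x)/Q(x))

Computing term by term:
  P(1)·log₂(P(1)/Q(1)) = 0.1687·log₂(0.1687/0.0867) = 0.16201
  P(2)·log₂(P(2)/Q(2)) = 0.2592·log₂(0.2592/0.766) = -0.40520
  P(3)·log₂(P(3)/Q(3)) = 0.5721·log₂(0.5721/0.1473) = 1.11989

D_KL(P||Q) = 0.16201 - 0.40520 + 1.11989 = 0.87670 ≈ 0.8767 bits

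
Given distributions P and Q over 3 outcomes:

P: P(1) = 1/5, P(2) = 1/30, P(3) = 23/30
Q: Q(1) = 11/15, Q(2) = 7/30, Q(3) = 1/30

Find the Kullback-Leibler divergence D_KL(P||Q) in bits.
2.9996 bits

D_KL(P||Q) = Σ P(x) log₂(P(x)/Q(x))

Computing term by term:
  P(1)·log₂(P(1)/Q(1)) = (1/5)·log₂((1/5)/(11/15)) = -0.37489
  P(2)·log₂(P(2)/Q(2)) = (1/30)·log₂((1/30)/(7/30)) = -0.09358
  P(3)·log₂(P(3)/Q(3)) = (23/30)·log₂((23/30)/(1/30)) = 3.46806

D_KL(P||Q) = -0.37489 - 0.09358 + 3.46806 = 2.99959 ≈ 2.9996 bits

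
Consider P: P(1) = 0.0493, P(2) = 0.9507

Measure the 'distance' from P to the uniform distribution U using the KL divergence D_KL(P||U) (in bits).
0.7166 bits

U(i) = 1/2 for all i

D_KL(P||U) = Σ P(x) log₂(P(x) / (1/2))
           = Σ P(x) log₂(P(x)) + log₂(2)
           = log₂(2) - H(P)

H(P) = -Σ P(x) log₂(P(x)):
  -P(1)·log₂(P(1)) = -(0.0493)·log₂(0.0493) = 0.21407
  -P(2)·log₂(P(2)) = -(0.9507)·log₂(0.9507) = 0.06934
H(P) = 0.21407 + 0.06934 = 0.28341 bits

log₂(2) = 1.00000 bits

D_KL(P||U) = 1.00000 - 0.28341 = 0.71659 ≈ 0.7166 bits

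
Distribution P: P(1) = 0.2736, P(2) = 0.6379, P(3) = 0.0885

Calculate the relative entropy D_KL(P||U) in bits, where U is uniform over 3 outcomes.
0.3500 bits

U(i) = 1/3 for all i

D_KL(P||U) = Σ P(x) log₂(P(x) / (1/3))
           = Σ P(x) log₂(P(x)) + log₂(3)
           = log₂(3) - H(P)

H(P) = -Σ P(x) log₂(P(x)):
  -P(1)·log₂(P(1)) = -(0.2736)·log₂(0.2736) = 0.51159
  -P(2)·log₂(P(2)) = -(0.6379)·log₂(0.6379) = 0.41374
  -P(3)·log₂(P(3)) = -(0.0885)·log₂(0.0885) = 0.30959
H(P) = 0.51159 + 0.41374 + 0.30959 = 1.23492 bits

log₂(3) = 1.58496 bits

D_KL(P||U) = 1.58496 - 1.23492 = 0.35004 ≈ 0.3500 bits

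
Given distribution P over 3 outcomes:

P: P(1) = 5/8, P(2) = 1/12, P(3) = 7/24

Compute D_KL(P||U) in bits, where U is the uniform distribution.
0.3440 bits

U(i) = 1/3 for all i

D_KL(P||U) = Σ P(x) log₂(P(x) / (1/3))
           = Σ P(x) log₂(P(x)) + log₂(3)
           = log₂(3) - H(P)

H(P) = -Σ P(x) log₂(P(x)):
  -P(1)·log₂(P(1)) = -(5/8)·log₂(5/8) = 0.42379
  -P(2)·log₂(P(2)) = -(1/12)·log₂(1/12) = 0.29875
  -P(3)·log₂(P(3)) = -(7/24)·log₂(7/24) = 0.51847
H(P) = 0.42379 + 0.29875 + 0.51847 = 1.24101 bits

log₂(3) = 1.58496 bits

D_KL(P||U) = 1.58496 - 1.24101 = 0.34395 ≈ 0.3440 bits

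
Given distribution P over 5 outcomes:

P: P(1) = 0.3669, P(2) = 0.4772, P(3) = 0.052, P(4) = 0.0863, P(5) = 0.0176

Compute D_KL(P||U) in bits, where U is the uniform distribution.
0.6525 bits

U(i) = 1/5 for all i

D_KL(P||U) = Σ P(x) log₂(P(x) / (1/5))
           = Σ P(x) log₂(P(x)) + log₂(5)
           = log₂(5) - H(P)

H(P) = -Σ P(x) log₂(P(x)):
  -P(1)·log₂(P(1)) = -(0.3669)·log₂(0.3669) = 0.53074
  -P(2)·log₂(P(2)) = -(0.4772)·log₂(0.4772) = 0.50933
  -P(3)·log₂(P(3)) = -(0.052)·log₂(0.052) = 0.22180
  -P(4)·log₂(P(4)) = -(0.0863)·log₂(0.0863) = 0.30503
  -P(5)·log₂(P(5)) = -(0.0176)·log₂(0.0176) = 0.10258
H(P) = 0.53074 + 0.50933 + 0.22180 + 0.30503 + 0.10258 = 1.66948 bits

log₂(5) = 2.32193 bits

D_KL(P||U) = 2.32193 - 1.66948 = 0.65245 ≈ 0.6525 bits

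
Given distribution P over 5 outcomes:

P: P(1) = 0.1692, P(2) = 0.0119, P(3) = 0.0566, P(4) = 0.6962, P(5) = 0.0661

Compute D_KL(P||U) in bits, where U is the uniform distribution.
0.9549 bits

U(i) = 1/5 for all i

D_KL(P||U) = Σ P(x) log₂(P(x) / (1/5))
           = Σ P(x) log₂(P(x)) + log₂(5)
           = log₂(5) - H(P)

H(P) = -Σ P(x) log₂(P(x)):
  -P(1)·log₂(P(1)) = -(0.1692)·log₂(0.1692) = 0.43369
  -P(2)·log₂(P(2)) = -(0.0119)·log₂(0.0119) = 0.07608
  -P(3)·log₂(P(3)) = -(0.0566)·log₂(0.0566) = 0.23450
  -P(4)·log₂(P(4)) = -(0.6962)·log₂(0.6962) = 0.36371
  -P(5)·log₂(P(5)) = -(0.0661)·log₂(0.0661) = 0.25906
H(P) = 0.43369 + 0.07608 + 0.23450 + 0.36371 + 0.25906 = 1.36704 bits

log₂(5) = 2.32193 bits

D_KL(P||U) = 2.32193 - 1.36704 = 0.95489 ≈ 0.9549 bits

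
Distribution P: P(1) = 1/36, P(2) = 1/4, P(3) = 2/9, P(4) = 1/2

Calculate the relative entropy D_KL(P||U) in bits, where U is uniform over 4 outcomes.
0.3742 bits

U(i) = 1/4 for all i

D_KL(P||U) = Σ P(x) log₂(P(x) / (1/4))
           = Σ P(x) log₂(P(x)) + log₂(4)
           = log₂(4) - H(P)

H(P) = -Σ P(x) log₂(P(x)):
  -P(1)·log₂(P(1)) = -(1/36)·log₂(1/36) = 0.14361
  -P(2)·log₂(P(2)) = -(1/4)·log₂(1/4) = 0.50000
  -P(3)·log₂(P(3)) = -(2/9)·log₂(2/9) = 0.48221
  -P(4)·log₂(P(4)) = -(1/2)·log₂(1/2) = 0.50000
H(P) = 0.14361 + 0.50000 + 0.48221 + 0.50000 = 1.62582 bits

log₂(4) = 2.00000 bits

D_KL(P||U) = 2.00000 - 1.62582 = 0.37418 ≈ 0.3742 bits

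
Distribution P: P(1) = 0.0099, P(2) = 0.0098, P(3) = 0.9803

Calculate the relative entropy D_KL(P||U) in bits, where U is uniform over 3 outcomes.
1.4255 bits

U(i) = 1/3 for all i

D_KL(P||U) = Σ P(x) log₂(P(x) / (1/3))
           = Σ P(x) log₂(P(x)) + log₂(3)
           = log₂(3) - H(P)

H(P) = -Σ P(x) log₂(P(x)):
  -P(1)·log₂(P(1)) = -(0.0099)·log₂(0.0099) = 0.06592
  -P(2)·log₂(P(2)) = -(0.0098)·log₂(0.0098) = 0.06540
  -P(3)·log₂(P(3)) = -(0.9803)·log₂(0.9803) = 0.02814
H(P) = 0.06592 + 0.06540 + 0.02814 = 0.15946 bits

log₂(3) = 1.58496 bits

D_KL(P||U) = 1.58496 - 0.15946 = 1.42550 ≈ 1.4255 bits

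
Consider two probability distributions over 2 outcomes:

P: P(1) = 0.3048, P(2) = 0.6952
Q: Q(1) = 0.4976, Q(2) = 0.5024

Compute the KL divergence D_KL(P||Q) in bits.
0.1102 bits

D_KL(P||Q) = Σ P(x) log₂(P(x)/Q(x))

Computing term by term:
  P(1)·log₂(P(1)/Q(1)) = 0.3048·log₂(0.3048/0.4976) = -0.21553
  P(2)·log₂(P(2)/Q(2)) = 0.6952·log₂(0.6952/0.5024) = 0.32576

D_KL(P||Q) = -0.21553 + 0.32576 = 0.11023 ≈ 0.1102 bits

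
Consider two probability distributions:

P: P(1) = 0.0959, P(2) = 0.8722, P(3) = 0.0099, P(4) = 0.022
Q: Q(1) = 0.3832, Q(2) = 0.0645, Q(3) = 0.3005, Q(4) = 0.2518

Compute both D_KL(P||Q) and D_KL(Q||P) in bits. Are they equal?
D_KL(P||Q) = 2.9593 bits, D_KL(Q||P) = 2.8886 bits. No, they are not equal.

D_KL(P||Q) = Σ P(x) log₂(P(x)/Q(x))

Computing term by term:
  P(1)·log₂(P(1)/Q(1)) = 0.0959·log₂(0.0959/0.3832) = -0.19166
  P(2)·log₂(P(2)/Q(2)) = 0.8722·log₂(0.8722/0.0645) = 3.27711
  P(3)·log₂(P(3)/Q(3)) = 0.0099·log₂(0.0099/0.3005) = -0.04875
  P(4)·log₂(P(4)/Q(4)) = 0.022·log₂(0.022/0.2518) = -0.07737

D_KL(P||Q) = -0.19166 + 3.27711 - 0.04875 - 0.07737 = 2.95933 ≈ 2.9593 bits

D_KL(Q||P) = Σ Q(x) log₂(Q(x)/P(x))

Computing term by term:
  Q(1)·log₂(Q(1)/P(1)) = 0.3832·log₂(0.3832/0.0959) = 0.76582
  Q(2)·log₂(Q(2)/P(2)) = 0.0645·log₂(0.0645/0.8722) = -0.24235
  Q(3)·log₂(Q(3)/P(3)) = 0.3005·log₂(0.3005/0.0099) = 1.47960
  Q(4)·log₂(Q(4)/P(4)) = 0.2518·log₂(0.2518/0.022) = 0.88551

D_KL(Q||P) = 0.76582 - 0.24235 + 1.47960 + 0.88551 = 2.88858 ≈ 2.8886 bits

These are NOT equal (difference: 0.0707 bits). KL divergence is asymmetric: D_KL(P||Q) ≠ D_KL(Q||P) in general.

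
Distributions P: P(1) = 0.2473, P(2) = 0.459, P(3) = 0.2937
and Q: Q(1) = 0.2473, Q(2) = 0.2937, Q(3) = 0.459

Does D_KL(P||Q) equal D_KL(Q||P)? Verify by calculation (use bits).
D_KL(P||Q) = 0.1065 bits, D_KL(Q||P) = 0.1065 bits. Yes — for this pair D_KL(P||Q) = D_KL(Q||P).

D_KL(P||Q) = Σ P(x) log₂(P(x)/Q(x))

Computing term by term:
  P(1)·log₂(P(1)/Q(1)) = 0.2473·log₂(0.2473/0.2473) = 0.00000
  P(2)·log₂(P(2)/Q(2)) = 0.459·log₂(0.459/0.2937) = 0.29567
  P(3)·log₂(P(3)/Q(3)) = 0.2937·log₂(0.2937/0.459) = -0.18919

D_KL(P||Q) = 0.00000 + 0.29567 - 0.18919 = 0.10648 ≈ 0.1065 bits

D_KL(Q||P) = Σ Q(x) log₂(Q(x)/P(x))

Computing term by term:
  Q(1)·log₂(Q(1)/P(1)) = 0.2473·log₂(0.2473/0.2473) = 0.00000
  Q(2)·log₂(Q(2)/P(2)) = 0.2937·log₂(0.2937/0.459) = -0.18919
  Q(3)·log₂(Q(3)/P(3)) = 0.459·log₂(0.459/0.2937) = 0.29567

D_KL(Q||P) = 0.00000 - 0.18919 + 0.29567 = 0.10648 ≈ 0.1065 bits

These ARE equal here. Q is P with outcomes relabeled (Q(2) = P(3), Q(3) = P(2)) by a relabeling that is its own inverse, so the two sums contain exactly the same terms in a different order. This is a special case — KL divergence is not symmetric in general: D_KL(P||Q) ≠ D_KL(Q||P) for most P, Q.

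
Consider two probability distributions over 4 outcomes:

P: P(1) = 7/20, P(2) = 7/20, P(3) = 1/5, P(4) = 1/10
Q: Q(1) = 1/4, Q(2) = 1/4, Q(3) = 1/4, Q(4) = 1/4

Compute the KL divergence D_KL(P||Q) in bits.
0.1432 bits

D_KL(P||Q) = Σ P(x) log₂(P(x)/Q(x))

Computing term by term:
  P(1)·log₂(P(1)/Q(1)) = (7/20)·log₂((7/20)/(1/4)) = 0.16990
  P(2)·log₂(P(2)/Q(2)) = (7/20)·log₂((7/20)/(1/4)) = 0.16990
  P(3)·log₂(P(3)/Q(3)) = (1/5)·log₂((1/5)/(1/4)) = -0.06439
  P(4)·log₂(P(4)/Q(4)) = (1/10)·log₂((1/10)/(1/4)) = -0.13219

D_KL(P||Q) = 0.16990 + 0.16990 - 0.06439 - 0.13219 = 0.14322 ≈ 0.1432 bits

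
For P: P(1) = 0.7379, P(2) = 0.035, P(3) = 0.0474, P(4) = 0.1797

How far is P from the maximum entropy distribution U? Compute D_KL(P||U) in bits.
0.8536 bits

U(i) = 1/4 for all i

D_KL(P||U) = Σ P(x) log₂(P(x) / (1/4))
           = Σ P(x) log₂(P(x)) + log₂(4)
           = log₂(4) - H(P)

H(P) = -Σ P(x) log₂(P(x)):
  -P(1)·log₂(P(1)) = -(0.7379)·log₂(0.7379) = 0.32357
  -P(2)·log₂(P(2)) = -(0.035)·log₂(0.035) = 0.16928
  -P(3)·log₂(P(3)) = -(0.0474)·log₂(0.0474) = 0.20851
  -P(4)·log₂(P(4)) = -(0.1797)·log₂(0.1797) = 0.44500
H(P) = 0.32357 + 0.16928 + 0.20851 + 0.44500 = 1.14636 bits

log₂(4) = 2.00000 bits

D_KL(P||U) = 2.00000 - 1.14636 = 0.85364 ≈ 0.8536 bits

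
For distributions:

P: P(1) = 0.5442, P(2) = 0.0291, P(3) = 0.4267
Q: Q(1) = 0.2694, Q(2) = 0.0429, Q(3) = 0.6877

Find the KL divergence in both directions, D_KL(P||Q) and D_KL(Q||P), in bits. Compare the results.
D_KL(P||Q) = 0.2419 bits, D_KL(Q||P) = 0.2243 bits. D_KL(P||Q) is larger than D_KL(Q||P) by 0.0176 bits; the two directions differ.

D_KL(P||Q) = Σ P(x) log₂(P(x)/Q(x))

Computing term by term:
  P(1)·log₂(P(1)/Q(1)) = 0.5442·log₂(0.5442/0.2694) = 0.55203
  P(2)·log₂(P(2)/Q(2)) = 0.0291·log₂(0.0291/0.0429) = -0.01629
  P(3)·log₂(P(3)/Q(3)) = 0.4267·log₂(0.4267/0.6877) = -0.29381

D_KL(P||Q) = 0.55203 - 0.01629 - 0.29381 = 0.24193 ≈ 0.2419 bits

D_KL(Q||P) = Σ Q(x) log₂(Q(x)/P(x))

Computing term by term:
  Q(1)·log₂(Q(1)/P(1)) = 0.2694·log₂(0.2694/0.5442) = -0.27328
  Q(2)·log₂(Q(2)/P(2)) = 0.0429·log₂(0.0429/0.0291) = 0.02402
  Q(3)·log₂(Q(3)/P(3)) = 0.6877·log₂(0.6877/0.4267) = 0.47352

D_KL(Q||P) = -0.27328 + 0.02402 + 0.47352 = 0.22426 ≈ 0.2243 bits

These are NOT equal (difference: 0.0176 bits). KL divergence is asymmetric: D_KL(P||Q) ≠ D_KL(Q||P) in general.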